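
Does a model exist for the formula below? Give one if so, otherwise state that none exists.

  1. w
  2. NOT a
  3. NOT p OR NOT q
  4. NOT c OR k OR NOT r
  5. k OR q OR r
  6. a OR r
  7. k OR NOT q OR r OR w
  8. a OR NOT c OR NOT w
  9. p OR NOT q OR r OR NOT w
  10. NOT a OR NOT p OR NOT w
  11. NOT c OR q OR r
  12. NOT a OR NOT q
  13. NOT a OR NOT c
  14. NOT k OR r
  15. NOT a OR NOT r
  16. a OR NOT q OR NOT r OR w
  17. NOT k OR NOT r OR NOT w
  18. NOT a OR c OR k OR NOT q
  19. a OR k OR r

Unit clause (w) forces w = True.
Unit clause (NOT a) forces a = False.
In (a OR r) only r is left, so r = True.
In (a OR NOT c OR NOT w) only NOT c is left, so c = False.
In (NOT k OR NOT r OR NOT w) only NOT k is left, so k = False.
Set q = False.
Set p = False.
All clauses satisfied.

q = False; w = True; c = False; k = False; p = False; r = True; a = False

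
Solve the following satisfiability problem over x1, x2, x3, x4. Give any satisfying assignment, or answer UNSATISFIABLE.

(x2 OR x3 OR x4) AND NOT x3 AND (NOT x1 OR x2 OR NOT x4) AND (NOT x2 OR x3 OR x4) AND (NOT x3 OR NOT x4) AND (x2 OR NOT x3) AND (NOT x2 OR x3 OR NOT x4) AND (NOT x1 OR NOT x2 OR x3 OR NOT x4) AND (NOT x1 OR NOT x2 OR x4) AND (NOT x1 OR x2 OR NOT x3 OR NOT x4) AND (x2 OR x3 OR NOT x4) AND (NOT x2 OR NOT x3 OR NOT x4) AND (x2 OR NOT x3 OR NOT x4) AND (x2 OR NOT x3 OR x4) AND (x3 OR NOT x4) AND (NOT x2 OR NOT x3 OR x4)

No satisfying assignment exists.

Case x3 = True:
  Clause (NOT x3) is falsified — contradiction.
Case x3 = False:
  (x3 OR NOT x4) forces x4 = False.
  (x2 OR x3 OR x4) forces x2 = True.
  Clause (NOT x2 OR x3 OR x4) is falsified — contradiction.
Both cases fail, so the formula is unsatisfiable.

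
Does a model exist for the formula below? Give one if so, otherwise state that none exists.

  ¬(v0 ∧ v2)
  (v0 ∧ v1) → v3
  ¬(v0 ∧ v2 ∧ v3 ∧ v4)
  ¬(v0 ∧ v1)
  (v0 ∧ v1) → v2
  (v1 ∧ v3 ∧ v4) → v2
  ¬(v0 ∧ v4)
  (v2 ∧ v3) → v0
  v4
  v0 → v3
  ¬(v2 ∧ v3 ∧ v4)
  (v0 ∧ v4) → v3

v0=F; v1=F; v2=F; v3=T; v4=T

Unit clause (v4) forces v4 = True.
In (¬v0 ∨ ¬v4) only ¬v0 is left, so v0 = False.
Set v1 = False.
Set v2 = False.
Set v3 = True.
All clauses satisfied.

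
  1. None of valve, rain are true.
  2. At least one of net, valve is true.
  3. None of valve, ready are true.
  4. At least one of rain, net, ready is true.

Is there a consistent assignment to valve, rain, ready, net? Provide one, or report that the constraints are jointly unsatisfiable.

valve: False, rain: False, ready: False, net: True

  (1) {valve, rain}: 0 true — none ✓
  (2) {net, valve}: 1 true — at least one ✓
  (3) {valve, ready}: 0 true — none ✓
  (4) {rain, net, ready}: 1 true — at least one ✓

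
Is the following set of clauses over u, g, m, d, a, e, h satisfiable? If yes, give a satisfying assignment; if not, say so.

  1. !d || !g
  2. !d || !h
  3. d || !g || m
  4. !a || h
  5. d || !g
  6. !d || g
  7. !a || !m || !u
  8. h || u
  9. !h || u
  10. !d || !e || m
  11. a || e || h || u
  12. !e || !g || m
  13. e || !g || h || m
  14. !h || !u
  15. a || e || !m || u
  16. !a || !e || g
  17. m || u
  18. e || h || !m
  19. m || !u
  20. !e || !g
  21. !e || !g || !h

u=T, g=F, m=T, d=F, a=F, e=T, h=F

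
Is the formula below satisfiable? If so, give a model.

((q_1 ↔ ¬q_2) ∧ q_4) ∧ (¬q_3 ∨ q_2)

q_1 = True; q_2 = False; q_3 = False; q_4 = True

  (q_1 ↔ ¬q_2) ∧ q_4 = True
    q_1 ↔ ¬q_2 = True
      ¬q_2 = True
  ¬q_3 ∨ q_2 = True
    ¬q_3 = True
Both conjuncts True, so the formula holds.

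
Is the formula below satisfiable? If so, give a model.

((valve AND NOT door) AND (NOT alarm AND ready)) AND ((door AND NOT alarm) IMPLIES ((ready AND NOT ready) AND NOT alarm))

door = False, alarm = False, ready = True, valve = True

  (valve AND NOT door) AND (NOT alarm AND ready) = True
    valve AND NOT door = True
      NOT door = True
    NOT alarm AND ready = True
      NOT alarm = True
  (door AND NOT alarm) IMPLIES ((ready AND NOT ready) AND NOT alarm) = True
    door AND NOT alarm = False
      NOT alarm = True
    (ready AND NOT ready) AND NOT alarm = False
      ready AND NOT ready = False
        NOT ready = False
      NOT alarm = True
Both conjuncts True, so the formula holds.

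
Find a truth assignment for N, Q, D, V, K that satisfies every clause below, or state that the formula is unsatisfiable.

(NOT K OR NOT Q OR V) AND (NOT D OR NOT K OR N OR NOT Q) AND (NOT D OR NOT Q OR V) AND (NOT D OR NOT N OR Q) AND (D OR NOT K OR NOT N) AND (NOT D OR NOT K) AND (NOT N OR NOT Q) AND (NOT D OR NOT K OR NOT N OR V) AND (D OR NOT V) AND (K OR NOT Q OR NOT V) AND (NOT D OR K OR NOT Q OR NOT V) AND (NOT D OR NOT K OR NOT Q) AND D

N = False; Q = False; D = True; V = False; K = False

Unit clause (D) forces D = True.
In (NOT D OR NOT K) only NOT K is left, so K = False.
Try N = True:
  (NOT D OR NOT N OR Q) forces Q = True.
  clause (NOT N OR NOT Q) is falsified — backtrack.
So N = False.
Try Q = True:
  (NOT D OR NOT Q OR V) forces V = True.
  clause (K OR NOT Q OR NOT V) is falsified — backtrack.
So Q = False.
Set V = False.
All clauses satisfied.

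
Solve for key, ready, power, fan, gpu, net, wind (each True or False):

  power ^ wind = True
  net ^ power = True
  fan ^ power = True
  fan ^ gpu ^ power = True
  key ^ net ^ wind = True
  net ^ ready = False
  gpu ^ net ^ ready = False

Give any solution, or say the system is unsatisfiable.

key=T; ready=F; power=T; fan=F; gpu=F; net=F; wind=F

power ^ wind = T ^ F = True ✓
net ^ power = F ^ T = True ✓
fan ^ power = F ^ T = True ✓
fan ^ gpu ^ power = F ^ F ^ T = True ✓
key ^ net ^ wind = T ^ F ^ F = True ✓
net ^ ready = F ^ F = False ✓
gpu ^ net ^ ready = F ^ F ^ F = False ✓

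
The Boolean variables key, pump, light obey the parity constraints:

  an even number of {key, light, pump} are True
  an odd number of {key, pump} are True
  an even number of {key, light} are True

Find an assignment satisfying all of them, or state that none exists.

key = True; pump = False; light = True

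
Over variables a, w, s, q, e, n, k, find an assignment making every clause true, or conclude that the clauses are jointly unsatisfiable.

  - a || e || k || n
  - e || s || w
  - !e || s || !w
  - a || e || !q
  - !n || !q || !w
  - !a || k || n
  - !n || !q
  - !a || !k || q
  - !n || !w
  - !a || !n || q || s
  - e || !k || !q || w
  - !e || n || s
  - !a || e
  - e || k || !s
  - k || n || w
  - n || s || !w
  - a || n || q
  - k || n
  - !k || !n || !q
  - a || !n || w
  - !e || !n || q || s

Set a = True.
  then (!a || e) forces e = True.
Set w = True.
  then (!e || s || !w) forces s = True.
  then (!n || !w) forces n = False.
  then (k || n) forces k = True.
  then (!a || !k || q) forces q = True.
All clauses satisfied.

a = True; w = True; s = True; q = True; e = True; n = False; k = True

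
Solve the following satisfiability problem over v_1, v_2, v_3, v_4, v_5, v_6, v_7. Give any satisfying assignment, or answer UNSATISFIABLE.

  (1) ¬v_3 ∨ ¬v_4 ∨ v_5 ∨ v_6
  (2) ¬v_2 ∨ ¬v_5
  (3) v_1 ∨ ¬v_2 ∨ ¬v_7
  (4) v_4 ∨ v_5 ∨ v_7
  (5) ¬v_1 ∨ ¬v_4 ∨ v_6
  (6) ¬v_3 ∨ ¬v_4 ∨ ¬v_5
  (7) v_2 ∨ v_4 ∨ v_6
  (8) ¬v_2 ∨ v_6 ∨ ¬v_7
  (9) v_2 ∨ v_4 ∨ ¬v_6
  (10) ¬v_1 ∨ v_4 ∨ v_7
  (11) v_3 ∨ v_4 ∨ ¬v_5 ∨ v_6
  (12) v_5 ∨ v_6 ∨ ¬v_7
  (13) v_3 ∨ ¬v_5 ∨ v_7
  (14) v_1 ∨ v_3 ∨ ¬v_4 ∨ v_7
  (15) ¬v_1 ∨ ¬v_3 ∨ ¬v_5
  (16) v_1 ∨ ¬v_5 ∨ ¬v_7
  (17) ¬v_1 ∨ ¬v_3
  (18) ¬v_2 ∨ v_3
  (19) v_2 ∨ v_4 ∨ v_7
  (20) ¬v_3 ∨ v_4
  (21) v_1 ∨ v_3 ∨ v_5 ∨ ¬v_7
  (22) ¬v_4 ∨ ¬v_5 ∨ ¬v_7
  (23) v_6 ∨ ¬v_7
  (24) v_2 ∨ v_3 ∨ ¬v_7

v_1: False, v_2: True, v_3: True, v_4: True, v_5: False, v_6: True, v_7: False

Set v_1 = False.
Set v_2 = True.
  then (¬v_2 ∨ ¬v_5) forces v_5 = False.
  then (v_1 ∨ ¬v_2 ∨ ¬v_7) forces v_7 = False.
  then (v_4 ∨ v_5 ∨ v_7) forces v_4 = True.
  then (v_1 ∨ v_3 ∨ ¬v_4 ∨ v_7) forces v_3 = True.
  then (¬v_3 ∨ ¬v_4 ∨ v_5 ∨ v_6) forces v_6 = True.
All clauses satisfied.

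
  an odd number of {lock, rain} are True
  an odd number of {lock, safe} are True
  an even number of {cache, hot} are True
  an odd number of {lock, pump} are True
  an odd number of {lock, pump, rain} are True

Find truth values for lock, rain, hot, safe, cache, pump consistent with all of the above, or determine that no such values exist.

lock = True; rain = False; hot = True; safe = False; cache = True; pump = False

{lock, rain}: 1 true → odd ✓
{lock, safe}: 1 true → odd ✓
{cache, hot}: 2 true → even ✓
{lock, pump}: 1 true → odd ✓
{lock, pump, rain}: 1 true → odd ✓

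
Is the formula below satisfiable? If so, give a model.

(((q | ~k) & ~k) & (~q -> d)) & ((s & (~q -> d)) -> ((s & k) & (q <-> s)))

s: False, d: True, k: False, q: False

  ((q | ~k) & ~k) & (~q -> d) = True
    (q | ~k) & ~k = True
      q | ~k = True
        ~k = True
      ~k = True
    ~q -> d = True
      ~q = True
  (s & (~q -> d)) -> ((s & k) & (q <-> s)) = True
    s & (~q -> d) = False
      ~q -> d = True
        ~q = True
    (s & k) & (q <-> s) = False
      s & k = False
      q <-> s = True
Both conjuncts True, so the formula holds.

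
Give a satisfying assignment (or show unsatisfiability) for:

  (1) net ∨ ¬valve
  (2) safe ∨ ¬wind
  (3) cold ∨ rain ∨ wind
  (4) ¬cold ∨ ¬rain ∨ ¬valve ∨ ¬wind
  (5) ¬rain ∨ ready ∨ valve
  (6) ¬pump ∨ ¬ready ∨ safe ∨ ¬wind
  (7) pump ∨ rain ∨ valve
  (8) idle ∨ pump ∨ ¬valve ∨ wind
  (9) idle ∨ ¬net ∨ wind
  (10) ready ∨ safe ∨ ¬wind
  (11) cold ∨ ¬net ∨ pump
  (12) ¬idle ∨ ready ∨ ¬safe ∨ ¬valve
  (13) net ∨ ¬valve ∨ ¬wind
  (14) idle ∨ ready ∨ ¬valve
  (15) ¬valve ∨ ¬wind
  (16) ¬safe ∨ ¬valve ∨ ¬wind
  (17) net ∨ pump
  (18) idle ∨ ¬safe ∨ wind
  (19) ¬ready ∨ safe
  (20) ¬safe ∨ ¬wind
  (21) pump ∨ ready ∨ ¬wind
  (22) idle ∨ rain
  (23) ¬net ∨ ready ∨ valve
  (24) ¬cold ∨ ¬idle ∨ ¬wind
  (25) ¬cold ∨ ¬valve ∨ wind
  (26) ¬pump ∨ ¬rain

Set rain = True.
  then (¬pump ∨ ¬rain) forces pump = False.
  then (net ∨ pump) forces net = True.
  then (cold ∨ ¬net ∨ pump) forces cold = True.
Try wind = True:
  (safe ∨ ¬wind) forces safe = True.
  clause (¬safe ∨ ¬wind) is falsified — backtrack.
So wind = False.
  then (idle ∨ ¬net ∨ wind) forces idle = True.
  then (¬cold ∨ ¬valve ∨ wind) forces valve = False.
  then (¬rain ∨ ready ∨ valve) forces ready = True.
  then (¬ready ∨ safe) forces safe = True.
All clauses satisfied.

rain: True, wind: False, cold: True, safe: True, ready: True, valve: False, net: True, idle: True, pump: False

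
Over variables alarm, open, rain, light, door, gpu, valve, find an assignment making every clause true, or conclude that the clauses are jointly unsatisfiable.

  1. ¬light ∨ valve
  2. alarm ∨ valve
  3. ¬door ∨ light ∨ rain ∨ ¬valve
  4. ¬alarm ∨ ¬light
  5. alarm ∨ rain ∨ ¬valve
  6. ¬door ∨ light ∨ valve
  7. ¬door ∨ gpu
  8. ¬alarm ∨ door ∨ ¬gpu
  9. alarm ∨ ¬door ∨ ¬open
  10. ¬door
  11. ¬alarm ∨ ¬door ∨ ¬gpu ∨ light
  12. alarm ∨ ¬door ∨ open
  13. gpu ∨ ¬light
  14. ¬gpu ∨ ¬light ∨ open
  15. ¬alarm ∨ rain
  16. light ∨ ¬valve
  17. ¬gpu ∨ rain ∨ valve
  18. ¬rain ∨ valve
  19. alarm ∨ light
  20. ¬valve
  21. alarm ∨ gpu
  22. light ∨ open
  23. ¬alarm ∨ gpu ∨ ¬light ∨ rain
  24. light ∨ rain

Unsatisfiable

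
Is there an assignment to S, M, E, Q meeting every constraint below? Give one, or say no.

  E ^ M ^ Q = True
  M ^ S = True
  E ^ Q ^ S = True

Adding constraints 1, 2, 3 mod 2: every variable appears an even number of times on the left, so the left side is 0.
But the right sides sum to 1 (mod 2). 0 ≠ 1 — the system is inconsistent.

UNSATISFIABLE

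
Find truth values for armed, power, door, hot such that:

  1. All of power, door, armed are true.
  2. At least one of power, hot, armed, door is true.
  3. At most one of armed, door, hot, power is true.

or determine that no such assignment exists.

UNSATISFIABLE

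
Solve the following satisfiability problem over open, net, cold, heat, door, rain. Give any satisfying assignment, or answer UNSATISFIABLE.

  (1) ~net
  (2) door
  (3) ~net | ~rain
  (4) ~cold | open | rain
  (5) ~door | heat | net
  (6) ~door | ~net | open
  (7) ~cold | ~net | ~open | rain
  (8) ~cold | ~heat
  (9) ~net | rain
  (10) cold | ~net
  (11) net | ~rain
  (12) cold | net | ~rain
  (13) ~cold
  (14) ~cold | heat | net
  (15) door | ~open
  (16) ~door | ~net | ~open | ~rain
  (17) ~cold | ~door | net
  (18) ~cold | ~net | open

Unit clause (~net) forces net = False.
Unit clause (door) forces door = True.
In (~door | heat | net) only heat is left, so heat = True.
In (~cold | ~heat) only ~cold is left, so cold = False.
In (net | ~rain) only ~rain is left, so rain = False.
Set open = True.
All clauses satisfied.

open: True, net: False, cold: False, heat: True, door: True, rain: False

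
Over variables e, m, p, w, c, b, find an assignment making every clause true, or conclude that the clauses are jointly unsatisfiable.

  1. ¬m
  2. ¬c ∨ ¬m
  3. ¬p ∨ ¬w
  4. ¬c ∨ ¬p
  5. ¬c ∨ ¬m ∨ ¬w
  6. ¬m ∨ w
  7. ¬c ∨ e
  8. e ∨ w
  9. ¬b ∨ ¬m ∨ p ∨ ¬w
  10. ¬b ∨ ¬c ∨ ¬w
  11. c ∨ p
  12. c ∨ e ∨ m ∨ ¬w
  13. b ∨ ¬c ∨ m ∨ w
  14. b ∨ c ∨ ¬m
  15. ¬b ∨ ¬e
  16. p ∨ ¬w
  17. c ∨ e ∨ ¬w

Unit clause (¬m) forces m = False.
Try e = False:
  (¬c ∨ e) forces c = False.
  (e ∨ w) forces w = True.
  clause (c ∨ e ∨ m ∨ ¬w) is falsified — backtrack.
So e = True.
  then (¬b ∨ ¬e) forces b = False.
Set p = True.
  then (¬p ∨ ¬w) forces w = False.
  then (¬c ∨ ¬p) forces c = False.
All clauses satisfied.

e=T; m=F; p=T; w=F; c=F; b=F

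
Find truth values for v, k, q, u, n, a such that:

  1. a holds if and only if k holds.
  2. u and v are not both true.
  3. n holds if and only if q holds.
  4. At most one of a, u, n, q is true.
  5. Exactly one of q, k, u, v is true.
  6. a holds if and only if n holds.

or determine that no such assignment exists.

v: False; k: False; q: False; u: True; n: False; a: False

  (1) a=F, k=F — same ✓
  (2) u=T, v=F — not both ✓
  (3) n=F, q=F — same ✓
  (4) {a, u, n, q}: 1 true — at most one ✓
  (5) {q, k, u, v}: 1 true — exactly one ✓
  (6) a=F, n=F — same ✓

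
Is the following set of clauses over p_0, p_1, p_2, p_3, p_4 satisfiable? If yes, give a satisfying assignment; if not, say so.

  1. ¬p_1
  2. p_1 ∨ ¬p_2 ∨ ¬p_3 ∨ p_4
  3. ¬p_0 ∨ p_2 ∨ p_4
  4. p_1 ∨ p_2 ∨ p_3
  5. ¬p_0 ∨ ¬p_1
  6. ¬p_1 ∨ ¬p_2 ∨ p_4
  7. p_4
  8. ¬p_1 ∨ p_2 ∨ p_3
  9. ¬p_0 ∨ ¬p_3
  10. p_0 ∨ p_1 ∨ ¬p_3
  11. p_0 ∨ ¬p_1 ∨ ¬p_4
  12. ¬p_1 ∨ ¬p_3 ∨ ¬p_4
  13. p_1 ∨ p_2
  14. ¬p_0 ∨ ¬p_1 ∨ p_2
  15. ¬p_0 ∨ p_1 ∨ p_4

p_0=T, p_1=F, p_2=T, p_3=F, p_4=T

Unit clause (¬p_1) forces p_1 = False.
Unit clause (p_4) forces p_4 = True.
In (p_1 ∨ p_2) only p_2 is left, so p_2 = True.
Set p_0 = True.
  then (¬p_0 ∨ ¬p_3) forces p_3 = False.
All clauses satisfied.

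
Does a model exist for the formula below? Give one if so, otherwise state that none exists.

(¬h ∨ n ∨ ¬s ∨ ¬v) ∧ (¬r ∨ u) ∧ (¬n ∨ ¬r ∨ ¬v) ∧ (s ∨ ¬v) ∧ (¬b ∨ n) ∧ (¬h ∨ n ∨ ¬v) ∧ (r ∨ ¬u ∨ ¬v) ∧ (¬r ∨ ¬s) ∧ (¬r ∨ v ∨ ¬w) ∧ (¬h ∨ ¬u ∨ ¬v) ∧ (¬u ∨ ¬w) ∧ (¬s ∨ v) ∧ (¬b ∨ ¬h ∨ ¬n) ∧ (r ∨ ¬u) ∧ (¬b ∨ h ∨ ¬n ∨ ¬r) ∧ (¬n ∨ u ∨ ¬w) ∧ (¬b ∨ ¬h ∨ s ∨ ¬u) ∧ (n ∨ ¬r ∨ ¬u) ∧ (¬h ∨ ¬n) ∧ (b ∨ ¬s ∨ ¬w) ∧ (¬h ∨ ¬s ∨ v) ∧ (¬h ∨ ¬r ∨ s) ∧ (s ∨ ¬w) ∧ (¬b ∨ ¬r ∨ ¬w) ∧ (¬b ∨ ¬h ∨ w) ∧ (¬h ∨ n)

Try h = True:
  (¬h ∨ ¬n) forces n = False.
  clause (¬h ∨ n) is falsified — backtrack.
So h = False.
Set u = False.
  then (¬r ∨ u) forces r = False.
Set b = True.
  then (¬b ∨ n) forces n = True.
  then (¬n ∨ u ∨ ¬w) forces w = False.
Set v = False.
  then (¬s ∨ v) forces s = False.
All clauses satisfied.

h=F; u=F; b=T; v=F; n=T; w=F; s=F; r=F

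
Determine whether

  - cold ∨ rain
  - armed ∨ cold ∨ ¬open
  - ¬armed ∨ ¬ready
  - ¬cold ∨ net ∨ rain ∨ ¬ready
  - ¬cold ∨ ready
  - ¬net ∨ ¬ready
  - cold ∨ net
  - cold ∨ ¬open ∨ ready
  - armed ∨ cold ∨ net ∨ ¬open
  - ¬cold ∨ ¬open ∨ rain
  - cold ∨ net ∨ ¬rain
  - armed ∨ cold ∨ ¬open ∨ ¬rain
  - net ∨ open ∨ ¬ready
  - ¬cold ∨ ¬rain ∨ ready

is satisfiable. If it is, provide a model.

Set open = False.
Set net = True.
  then (¬net ∨ ¬ready) forces ready = False.
  then (¬cold ∨ ready) forces cold = False.
  then (cold ∨ rain) forces rain = True.
Set armed = False.
All clauses satisfied.

open = False, net = True, armed = False, rain = True, ready = False, cold = False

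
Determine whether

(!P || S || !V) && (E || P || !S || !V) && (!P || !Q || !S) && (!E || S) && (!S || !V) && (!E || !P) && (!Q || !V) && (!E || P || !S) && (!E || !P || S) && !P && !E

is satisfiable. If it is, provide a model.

Unit clause (!P) forces P = False.
Unit clause (!E) forces E = False.
Set Q = True.
  then (!Q || !V) forces V = False.
Set S = False.
All clauses satisfied.

Q = True; S = False; P = False; V = False; E = False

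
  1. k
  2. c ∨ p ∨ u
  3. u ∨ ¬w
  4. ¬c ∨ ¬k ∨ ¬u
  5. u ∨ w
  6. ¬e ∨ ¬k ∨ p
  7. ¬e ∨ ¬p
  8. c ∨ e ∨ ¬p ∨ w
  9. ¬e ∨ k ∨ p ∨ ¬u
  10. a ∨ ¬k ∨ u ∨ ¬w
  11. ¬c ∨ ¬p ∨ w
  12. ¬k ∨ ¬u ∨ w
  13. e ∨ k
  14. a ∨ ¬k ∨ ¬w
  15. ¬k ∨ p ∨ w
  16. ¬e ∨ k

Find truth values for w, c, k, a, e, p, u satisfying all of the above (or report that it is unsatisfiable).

w=T, c=F, k=T, a=T, e=F, p=F, u=T

Unit clause (k) forces k = True.
Try w = False:
  (u ∨ w) forces u = True.
  clause (¬k ∨ ¬u ∨ w) is falsified — backtrack.
So w = True.
  then (u ∨ ¬w) forces u = True.
  then (¬c ∨ ¬k ∨ ¬u) forces c = False.
  then (a ∨ ¬k ∨ ¬w) forces a = True.
Set e = False.
Set p = False.
All clauses satisfied.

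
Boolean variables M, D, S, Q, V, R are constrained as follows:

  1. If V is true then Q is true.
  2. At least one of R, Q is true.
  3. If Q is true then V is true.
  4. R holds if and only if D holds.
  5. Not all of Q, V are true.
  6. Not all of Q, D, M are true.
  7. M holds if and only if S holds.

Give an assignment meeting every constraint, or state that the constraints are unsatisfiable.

M=F; D=T; S=F; Q=F; V=F; R=T

  (1) V=F ⇒ Q: vacuous ✓
  (2) {R, Q}: 1 true — at least one ✓
  (3) Q=F ⇒ V: vacuous ✓
  (4) R=T, D=T — same ✓
  (5) {Q, V}: 0/2 true — not all ✓
  (6) {Q, D, M}: 1/3 true — not all ✓
  (7) M=F, S=F — same ✓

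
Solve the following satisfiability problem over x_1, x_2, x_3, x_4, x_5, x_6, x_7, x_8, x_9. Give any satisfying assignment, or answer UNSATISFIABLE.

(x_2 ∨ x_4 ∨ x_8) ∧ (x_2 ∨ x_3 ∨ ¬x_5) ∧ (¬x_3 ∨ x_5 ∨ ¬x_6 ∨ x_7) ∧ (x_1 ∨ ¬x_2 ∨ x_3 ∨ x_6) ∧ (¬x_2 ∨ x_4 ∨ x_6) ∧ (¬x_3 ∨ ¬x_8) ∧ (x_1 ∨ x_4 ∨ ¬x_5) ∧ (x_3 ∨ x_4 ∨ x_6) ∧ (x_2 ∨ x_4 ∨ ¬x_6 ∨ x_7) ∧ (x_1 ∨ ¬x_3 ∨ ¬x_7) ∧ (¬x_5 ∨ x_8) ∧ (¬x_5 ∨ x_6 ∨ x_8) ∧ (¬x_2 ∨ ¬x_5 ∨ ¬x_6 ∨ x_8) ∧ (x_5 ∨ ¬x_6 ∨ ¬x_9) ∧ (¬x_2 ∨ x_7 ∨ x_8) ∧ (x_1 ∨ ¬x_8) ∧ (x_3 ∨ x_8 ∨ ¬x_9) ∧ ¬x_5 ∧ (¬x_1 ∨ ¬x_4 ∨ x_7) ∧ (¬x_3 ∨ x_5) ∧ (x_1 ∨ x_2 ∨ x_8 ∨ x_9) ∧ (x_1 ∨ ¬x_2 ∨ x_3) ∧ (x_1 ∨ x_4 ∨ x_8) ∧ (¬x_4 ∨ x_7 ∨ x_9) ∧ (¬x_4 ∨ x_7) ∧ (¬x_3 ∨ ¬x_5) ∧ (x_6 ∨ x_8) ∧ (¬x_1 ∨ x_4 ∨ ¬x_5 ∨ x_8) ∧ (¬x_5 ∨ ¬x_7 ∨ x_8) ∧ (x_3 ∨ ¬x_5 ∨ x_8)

x_1 = True; x_2 = True; x_3 = False; x_4 = True; x_5 = False; x_6 = True; x_7 = True; x_8 = True; x_9 = False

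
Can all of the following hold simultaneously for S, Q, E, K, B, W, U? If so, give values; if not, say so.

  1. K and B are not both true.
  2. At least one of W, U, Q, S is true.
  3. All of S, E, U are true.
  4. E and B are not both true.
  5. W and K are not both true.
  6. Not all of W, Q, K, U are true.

S=T, Q=T, E=T, K=T, B=F, W=F, U=T

  (1) K=T, B=F — not both ✓
  (2) {W, U, Q, S}: 3 true — at least one ✓
  (3) {S, E, U}: all 3 true ✓
  (4) E=T, B=F — not both ✓
  (5) W=F, K=T — not both ✓
  (6) {W, Q, K, U}: 3/4 true — not all ✓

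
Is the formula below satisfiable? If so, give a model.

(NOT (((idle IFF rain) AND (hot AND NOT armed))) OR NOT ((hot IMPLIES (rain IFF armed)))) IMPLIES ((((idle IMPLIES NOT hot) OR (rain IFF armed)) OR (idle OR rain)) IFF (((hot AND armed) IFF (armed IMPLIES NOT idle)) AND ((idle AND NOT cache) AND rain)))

armed: True; hot: False; cache: False; idle: True; rain: True

  (NOT (((idle IFF rain) AND (hot AND NOT armed))) OR NOT ((hot IMPLIES (rain IFF armed)))) IMPLIES ((((idle IMPLIES NOT hot) OR (rain IFF armed)) OR (idle OR rain)) IFF (((hot AND armed) IFF (armed IMPLIES NOT idle)) AND ((idle AND NOT cache) AND rain))) = True
    NOT (((idle IFF rain) AND (hot AND NOT armed))) OR NOT ((hot IMPLIES (rain IFF armed))) = True
      NOT (((idle IFF rain) AND (hot AND NOT armed))) = True
        (idle IFF rain) AND (hot AND NOT armed) = False
          idle IFF rain = True
          hot AND NOT armed = False
            NOT armed = False
      NOT ((hot IMPLIES (rain IFF armed))) = False
        hot IMPLIES (rain IFF armed) = True
          rain IFF armed = True
    (((idle IMPLIES NOT hot) OR (rain IFF armed)) OR (idle OR rain)) IFF (((hot AND armed) IFF (armed IMPLIES NOT idle)) AND ((idle AND NOT cache) AND rain)) = True
      ((idle IMPLIES NOT hot) OR (rain IFF armed)) OR (idle OR rain) = True
        (idle IMPLIES NOT hot) OR (rain IFF armed) = True
          idle IMPLIES NOT hot = True
            NOT hot = True
          rain IFF armed = True
        idle OR rain = True
      ((hot AND armed) IFF (armed IMPLIES NOT idle)) AND ((idle AND NOT cache) AND rain) = True
        (hot AND armed) IFF (armed IMPLIES NOT idle) = True
          hot AND armed = False
          armed IMPLIES NOT idle = False
            NOT idle = False
        (idle AND NOT cache) AND rain = True
          idle AND NOT cache = True
            NOT cache = True
The formula evaluates to True.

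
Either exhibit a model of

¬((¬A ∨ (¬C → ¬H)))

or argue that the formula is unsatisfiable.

H = True, A = True, C = False

  ¬((¬A ∨ (¬C → ¬H))) = True
    ¬A ∨ (¬C → ¬H) = False
      ¬A = False
      ¬C → ¬H = False
        ¬C = True
        ¬H = False
The formula evaluates to True.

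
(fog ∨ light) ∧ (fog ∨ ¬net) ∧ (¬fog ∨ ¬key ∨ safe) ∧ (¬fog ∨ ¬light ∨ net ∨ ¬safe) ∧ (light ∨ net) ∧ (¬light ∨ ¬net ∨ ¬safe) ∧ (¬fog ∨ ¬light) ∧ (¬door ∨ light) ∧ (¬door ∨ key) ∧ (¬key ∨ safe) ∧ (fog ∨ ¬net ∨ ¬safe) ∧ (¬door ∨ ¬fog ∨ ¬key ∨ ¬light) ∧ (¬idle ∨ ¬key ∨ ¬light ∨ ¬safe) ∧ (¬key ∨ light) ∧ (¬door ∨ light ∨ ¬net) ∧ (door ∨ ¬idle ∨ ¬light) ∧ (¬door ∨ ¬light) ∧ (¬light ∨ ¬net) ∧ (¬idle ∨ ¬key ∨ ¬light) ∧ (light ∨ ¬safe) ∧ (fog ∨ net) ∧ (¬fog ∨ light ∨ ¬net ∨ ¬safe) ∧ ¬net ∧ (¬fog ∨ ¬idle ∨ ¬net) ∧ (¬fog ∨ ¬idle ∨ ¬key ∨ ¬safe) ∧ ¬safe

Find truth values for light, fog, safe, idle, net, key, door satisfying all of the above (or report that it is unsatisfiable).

Unsatisfiable

Case net = True:
  Clause (¬net) is falsified — contradiction.
Case net = False:
  (light ∨ net) forces light = True.
  (¬fog ∨ ¬light) forces fog = False.
  Clause (fog ∨ net) is falsified — contradiction.
Both cases fail, so the formula is unsatisfiable.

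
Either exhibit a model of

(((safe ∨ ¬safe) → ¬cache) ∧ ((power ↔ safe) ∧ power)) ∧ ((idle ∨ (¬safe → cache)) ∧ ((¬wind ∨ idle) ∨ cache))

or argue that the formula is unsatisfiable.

idle: False, power: True, cache: False, wind: False, safe: True

  ((safe ∨ ¬safe) → ¬cache) ∧ ((power ↔ safe) ∧ power) = True
    (safe ∨ ¬safe) → ¬cache = True
      safe ∨ ¬safe = True
        ¬safe = False
      ¬cache = True
    (power ↔ safe) ∧ power = True
      power ↔ safe = True
  (idle ∨ (¬safe → cache)) ∧ ((¬wind ∨ idle) ∨ cache) = True
    idle ∨ (¬safe → cache) = True
      ¬safe → cache = True
        ¬safe = False
    (¬wind ∨ idle) ∨ cache = True
      ¬wind ∨ idle = True
        ¬wind = True
Both conjuncts True, so the formula holds.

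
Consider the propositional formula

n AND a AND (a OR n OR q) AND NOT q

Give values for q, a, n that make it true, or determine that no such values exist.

q: False; a: True; n: True

Unit clause (n) forces n = True.
Unit clause (a) forces a = True.
Unit clause (NOT q) forces q = False.
Check each clause:
  (n): n holds.
  (a): a holds.
  (a OR n OR q): a holds.
  (NOT q): NOT q holds.
All clauses satisfied.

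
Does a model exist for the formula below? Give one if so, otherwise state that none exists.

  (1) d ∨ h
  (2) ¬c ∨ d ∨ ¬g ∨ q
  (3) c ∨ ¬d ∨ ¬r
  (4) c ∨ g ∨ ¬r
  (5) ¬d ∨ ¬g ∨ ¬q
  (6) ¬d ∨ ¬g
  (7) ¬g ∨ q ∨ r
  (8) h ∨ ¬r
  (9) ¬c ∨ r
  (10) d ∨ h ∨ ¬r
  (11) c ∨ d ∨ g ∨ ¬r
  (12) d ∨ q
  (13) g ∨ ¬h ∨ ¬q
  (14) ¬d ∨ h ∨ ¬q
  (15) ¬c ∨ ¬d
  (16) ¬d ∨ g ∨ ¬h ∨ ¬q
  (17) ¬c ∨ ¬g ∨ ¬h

Set c = False.
Set q = False.
  then (d ∨ q) forces d = True.
  then (c ∨ ¬d ∨ ¬r) forces r = False.
  then (¬d ∨ ¬g) forces g = False.
Set h = True.
All clauses satisfied.

c=F, q=F, g=F, d=T, r=F, h=T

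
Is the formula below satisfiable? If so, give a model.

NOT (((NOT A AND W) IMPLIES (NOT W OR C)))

C: False; W: True; A: False

  NOT (((NOT A AND W) IMPLIES (NOT W OR C))) = True
    (NOT A AND W) IMPLIES (NOT W OR C) = False
      NOT A AND W = True
        NOT A = True
      NOT W OR C = False
        NOT W = False
The formula evaluates to True.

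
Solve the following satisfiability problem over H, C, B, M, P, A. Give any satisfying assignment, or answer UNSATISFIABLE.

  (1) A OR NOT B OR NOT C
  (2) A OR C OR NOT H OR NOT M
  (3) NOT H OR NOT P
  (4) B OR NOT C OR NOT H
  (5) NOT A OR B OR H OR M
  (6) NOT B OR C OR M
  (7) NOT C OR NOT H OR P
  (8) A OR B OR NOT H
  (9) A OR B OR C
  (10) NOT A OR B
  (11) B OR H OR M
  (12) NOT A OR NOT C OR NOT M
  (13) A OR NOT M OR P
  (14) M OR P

Set H = False.
Set C = True.
Set B = False.
  then (NOT A OR B) forces A = False.
  then (B OR H OR M) forces M = True.
  then (A OR NOT M OR P) forces P = True.
All clauses satisfied.

H=F, C=T, B=F, M=T, P=T, A=F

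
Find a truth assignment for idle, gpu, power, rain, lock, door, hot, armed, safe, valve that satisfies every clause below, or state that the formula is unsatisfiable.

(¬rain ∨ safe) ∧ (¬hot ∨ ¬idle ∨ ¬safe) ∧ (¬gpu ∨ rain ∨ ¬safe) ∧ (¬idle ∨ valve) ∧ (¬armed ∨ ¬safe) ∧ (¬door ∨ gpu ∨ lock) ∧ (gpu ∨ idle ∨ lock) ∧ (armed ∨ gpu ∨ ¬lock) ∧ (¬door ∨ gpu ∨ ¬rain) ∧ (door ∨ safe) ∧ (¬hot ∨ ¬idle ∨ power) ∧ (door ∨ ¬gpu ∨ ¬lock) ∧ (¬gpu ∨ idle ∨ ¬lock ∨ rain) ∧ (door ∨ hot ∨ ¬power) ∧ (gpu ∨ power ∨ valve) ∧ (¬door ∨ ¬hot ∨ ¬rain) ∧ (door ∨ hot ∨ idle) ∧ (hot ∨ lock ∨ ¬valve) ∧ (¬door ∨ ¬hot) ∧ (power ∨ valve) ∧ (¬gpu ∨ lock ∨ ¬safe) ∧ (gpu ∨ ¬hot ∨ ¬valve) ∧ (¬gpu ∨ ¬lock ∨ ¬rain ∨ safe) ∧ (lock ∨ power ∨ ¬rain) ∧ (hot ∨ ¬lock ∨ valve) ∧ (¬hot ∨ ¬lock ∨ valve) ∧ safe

Unit clause (safe) forces safe = True.
In (¬armed ∨ ¬safe) only ¬armed is left, so armed = False.
Set idle = True.
  then (¬hot ∨ ¬idle ∨ ¬safe) forces hot = False.
  then (¬idle ∨ valve) forces valve = True.
  then (hot ∨ lock ∨ ¬valve) forces lock = True.
  then (armed ∨ gpu ∨ ¬lock) forces gpu = True.
  then (door ∨ ¬gpu ∨ ¬lock) forces door = True.
  then (¬gpu ∨ rain ∨ ¬safe) forces rain = True.
Set power = True.
All clauses satisfied.

idle = True; gpu = True; power = True; rain = True; lock = True; door = True; hot = False; armed = False; safe = True; valve = True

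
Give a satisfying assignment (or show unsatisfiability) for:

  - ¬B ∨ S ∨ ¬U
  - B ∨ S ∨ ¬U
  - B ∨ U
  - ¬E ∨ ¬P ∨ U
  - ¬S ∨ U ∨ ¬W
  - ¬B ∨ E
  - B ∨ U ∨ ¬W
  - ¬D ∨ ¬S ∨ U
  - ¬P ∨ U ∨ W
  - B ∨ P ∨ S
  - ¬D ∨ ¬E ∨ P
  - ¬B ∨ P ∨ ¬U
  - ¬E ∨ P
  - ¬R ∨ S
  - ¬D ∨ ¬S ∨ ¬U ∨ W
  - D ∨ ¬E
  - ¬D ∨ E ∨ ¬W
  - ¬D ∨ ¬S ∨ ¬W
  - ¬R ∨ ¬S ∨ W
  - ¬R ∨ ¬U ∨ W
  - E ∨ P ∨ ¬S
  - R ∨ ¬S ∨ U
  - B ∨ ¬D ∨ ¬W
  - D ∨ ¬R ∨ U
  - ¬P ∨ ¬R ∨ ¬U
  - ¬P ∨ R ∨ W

Set S = True.
Set R = False.
  then (R ∨ ¬S ∨ U) forces U = True.
Try P = False:
  (¬B ∨ P ∨ ¬U) forces B = False.
  (¬E ∨ P) forces E = False.
  clause (E ∨ P ∨ ¬S) is falsified — backtrack.
So P = True.
  then (¬P ∨ R ∨ W) forces W = True.
  then (¬D ∨ ¬S ∨ ¬W) forces D = False.
  then (D ∨ ¬E) forces E = False.
  then (¬B ∨ E) forces B = False.
All clauses satisfied.

S = True, R = False, P = True, W = True, E = False, B = False, U = True, D = False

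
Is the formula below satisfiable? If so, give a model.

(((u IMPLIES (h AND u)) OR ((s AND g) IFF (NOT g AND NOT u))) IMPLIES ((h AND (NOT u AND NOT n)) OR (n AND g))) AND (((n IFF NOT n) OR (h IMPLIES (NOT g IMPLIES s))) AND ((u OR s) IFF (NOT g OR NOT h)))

g=F; h=T; u=F; s=T; n=F

  ((u IMPLIES (h AND u)) OR ((s AND g) IFF (NOT g AND NOT u))) IMPLIES ((h AND (NOT u AND NOT n)) OR (n AND g)) = True
    (u IMPLIES (h AND u)) OR ((s AND g) IFF (NOT g AND NOT u)) = True
      u IMPLIES (h AND u) = True
        h AND u = False
      (s AND g) IFF (NOT g AND NOT u) = False
        s AND g = False
        NOT g AND NOT u = True
          NOT g = True
          NOT u = True
    (h AND (NOT u AND NOT n)) OR (n AND g) = True
      h AND (NOT u AND NOT n) = True
        NOT u AND NOT n = True
          NOT u = True
          NOT n = True
      n AND g = False
  ((n IFF NOT n) OR (h IMPLIES (NOT g IMPLIES s))) AND ((u OR s) IFF (NOT g OR NOT h)) = True
    (n IFF NOT n) OR (h IMPLIES (NOT g IMPLIES s)) = True
      n IFF NOT n = False
        NOT n = True
      h IMPLIES (NOT g IMPLIES s) = True
        NOT g IMPLIES s = True
          NOT g = True
    (u OR s) IFF (NOT g OR NOT h) = True
      u OR s = True
      NOT g OR NOT h = True
        NOT g = True
        NOT h = False
Both conjuncts True, so the formula holds.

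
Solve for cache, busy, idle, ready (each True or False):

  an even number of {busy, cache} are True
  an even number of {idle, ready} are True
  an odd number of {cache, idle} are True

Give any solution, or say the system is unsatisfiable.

cache = False; busy = False; idle = True; ready = True

{busy, cache}: 0 true → even ✓
{idle, ready}: 2 true → even ✓
{cache, idle}: 1 true → odd ✓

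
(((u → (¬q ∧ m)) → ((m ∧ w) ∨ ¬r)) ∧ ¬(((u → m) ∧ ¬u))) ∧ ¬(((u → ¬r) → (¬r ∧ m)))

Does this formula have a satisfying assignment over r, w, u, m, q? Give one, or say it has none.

r: False; w: False; u: True; m: False; q: False

  ((u → (¬q ∧ m)) → ((m ∧ w) ∨ ¬r)) ∧ ¬(((u → m) ∧ ¬u)) = True
    (u → (¬q ∧ m)) → ((m ∧ w) ∨ ¬r) = True
      u → (¬q ∧ m) = False
        ¬q ∧ m = False
          ¬q = True
      (m ∧ w) ∨ ¬r = True
        m ∧ w = False
        ¬r = True
    ¬(((u → m) ∧ ¬u)) = True
      (u → m) ∧ ¬u = False
        u → m = False
        ¬u = False
  ¬(((u → ¬r) → (¬r ∧ m))) = True
    (u → ¬r) → (¬r ∧ m) = False
      u → ¬r = True
        ¬r = True
      ¬r ∧ m = False
        ¬r = True
Both conjuncts True, so the formula holds.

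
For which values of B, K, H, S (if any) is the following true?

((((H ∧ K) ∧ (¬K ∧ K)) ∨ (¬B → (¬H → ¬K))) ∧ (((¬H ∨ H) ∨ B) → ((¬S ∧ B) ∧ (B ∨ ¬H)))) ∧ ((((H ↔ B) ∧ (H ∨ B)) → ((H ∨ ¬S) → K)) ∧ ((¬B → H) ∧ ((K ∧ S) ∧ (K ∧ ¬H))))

Case H = True: the conjunct ¬H is False.
Case H = False: the formula simplifies to ((¬B → ¬K) ∧ (¬S ∧ B)) ∧ (((¬B ∧ B) → (¬S → K)) ∧ (B ∧ ((K ∧ S) ∧ K))).
  S = True: the conjunct ¬S is False.
  S = False: the conjunct S is False.
Both cases fail — unsatisfiable.

UNSATISFIABLE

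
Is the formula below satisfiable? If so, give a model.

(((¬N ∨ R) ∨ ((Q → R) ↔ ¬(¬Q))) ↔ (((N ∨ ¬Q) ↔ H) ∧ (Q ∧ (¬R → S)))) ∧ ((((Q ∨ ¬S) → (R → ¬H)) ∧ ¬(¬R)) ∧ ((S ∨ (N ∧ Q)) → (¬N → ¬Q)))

R: True; H: False; N: False; Q: True; S: False

  ((¬N ∨ R) ∨ ((Q → R) ↔ ¬(¬Q))) ↔ (((N ∨ ¬Q) ↔ H) ∧ (Q ∧ (¬R → S))) = True
    (¬N ∨ R) ∨ ((Q → R) ↔ ¬(¬Q)) = True
      ¬N ∨ R = True
        ¬N = True
      (Q → R) ↔ ¬(¬Q) = True
        Q → R = True
        ¬(¬Q) = True
          ¬Q = False
    ((N ∨ ¬Q) ↔ H) ∧ (Q ∧ (¬R → S)) = True
      (N ∨ ¬Q) ↔ H = True
        N ∨ ¬Q = False
          ¬Q = False
      Q ∧ (¬R → S) = True
        ¬R → S = True
          ¬R = False
  (((Q ∨ ¬S) → (R → ¬H)) ∧ ¬(¬R)) ∧ ((S ∨ (N ∧ Q)) → (¬N → ¬Q)) = True
    ((Q ∨ ¬S) → (R → ¬H)) ∧ ¬(¬R) = True
      (Q ∨ ¬S) → (R → ¬H) = True
        Q ∨ ¬S = True
          ¬S = True
        R → ¬H = True
          ¬H = True
      ¬(¬R) = True
        ¬R = False
    (S ∨ (N ∧ Q)) → (¬N → ¬Q) = True
      S ∨ (N ∧ Q) = False
        N ∧ Q = False
      ¬N → ¬Q = False
        ¬N = True
        ¬Q = False
Both conjuncts True, so the formula holds.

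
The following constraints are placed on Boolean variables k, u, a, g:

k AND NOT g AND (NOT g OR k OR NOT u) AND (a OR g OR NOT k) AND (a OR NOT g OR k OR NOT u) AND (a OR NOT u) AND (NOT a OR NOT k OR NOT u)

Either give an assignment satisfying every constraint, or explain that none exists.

Unit clause (k) forces k = True.
Unit clause (NOT g) forces g = False.
In (a OR g OR NOT k) only a is left, so a = True.
In (NOT a OR NOT k OR NOT u) only NOT u is left, so u = False.
Check each clause:
  (k): k holds.
  (NOT g): NOT g holds.
  (NOT g OR k OR NOT u): NOT g holds.
  (a OR g OR NOT k): a holds.
  (a OR NOT g OR k OR NOT u): a holds.
  (a OR NOT u): a holds.
  (NOT a OR NOT k OR NOT u): NOT u holds.
All clauses satisfied.

k: True; u: False; a: True; g: False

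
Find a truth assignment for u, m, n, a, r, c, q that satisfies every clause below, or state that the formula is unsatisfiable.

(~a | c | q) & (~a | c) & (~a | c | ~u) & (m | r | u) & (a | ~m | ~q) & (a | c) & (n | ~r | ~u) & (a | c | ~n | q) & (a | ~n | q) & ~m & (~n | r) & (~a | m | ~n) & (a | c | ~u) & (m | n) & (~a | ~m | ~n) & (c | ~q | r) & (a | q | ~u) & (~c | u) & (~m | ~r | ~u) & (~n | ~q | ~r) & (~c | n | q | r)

Case m = True:
  Clause (~m) is falsified — contradiction.
Case m = False:
  (m | n) forces n = True.
  (~n | r) forces r = True.
  (~a | m | ~n) forces a = False.
  (a | c) forces c = True.
  (a | ~n | q) forces q = True.
  Clause (~n | ~q | ~r) is falsified — contradiction.
Both cases fail, so the formula is unsatisfiable.

No satisfying assignment exists.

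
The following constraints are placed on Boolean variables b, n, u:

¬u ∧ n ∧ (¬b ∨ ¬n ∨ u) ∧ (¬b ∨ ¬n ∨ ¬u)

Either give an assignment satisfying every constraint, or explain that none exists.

Unit clause (¬u) forces u = False.
Unit clause (n) forces n = True.
In (¬b ∨ ¬n ∨ u) only ¬b is left, so b = False.
Check each clause:
  (¬u): ¬u holds.
  (n): n holds.
  (¬b ∨ ¬n ∨ u): ¬b holds.
  (¬b ∨ ¬n ∨ ¬u): ¬b holds.
All clauses satisfied.

b: False; n: True; u: False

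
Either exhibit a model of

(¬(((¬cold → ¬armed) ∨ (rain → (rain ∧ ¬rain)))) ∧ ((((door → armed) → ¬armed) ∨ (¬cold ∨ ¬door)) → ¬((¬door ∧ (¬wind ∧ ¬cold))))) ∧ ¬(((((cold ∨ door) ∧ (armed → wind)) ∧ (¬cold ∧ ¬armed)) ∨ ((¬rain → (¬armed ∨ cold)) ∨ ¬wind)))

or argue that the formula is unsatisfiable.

Unsatisfiable — no assignment works.

Case rain = True: the conjunct ¬(((((cold ∨ door) ∧ (armed → wind)) ∧ (¬cold ∧ ¬armed)) ∨ ((¬rain → (¬armed ∨ cold)) ∨ ¬wind))) becomes ¬(((((cold ∨ door) ∧ (armed → wind)) ∧ (¬cold ∧ ¬armed)) ∨ True)) = False.
Case rain = False: the conjunct ¬(((¬cold → ¬armed) ∨ (rain → (rain ∧ ¬rain)))) becomes ¬(((¬cold → ¬armed) ∨ True)) = False.
Both cases fail — unsatisfiable.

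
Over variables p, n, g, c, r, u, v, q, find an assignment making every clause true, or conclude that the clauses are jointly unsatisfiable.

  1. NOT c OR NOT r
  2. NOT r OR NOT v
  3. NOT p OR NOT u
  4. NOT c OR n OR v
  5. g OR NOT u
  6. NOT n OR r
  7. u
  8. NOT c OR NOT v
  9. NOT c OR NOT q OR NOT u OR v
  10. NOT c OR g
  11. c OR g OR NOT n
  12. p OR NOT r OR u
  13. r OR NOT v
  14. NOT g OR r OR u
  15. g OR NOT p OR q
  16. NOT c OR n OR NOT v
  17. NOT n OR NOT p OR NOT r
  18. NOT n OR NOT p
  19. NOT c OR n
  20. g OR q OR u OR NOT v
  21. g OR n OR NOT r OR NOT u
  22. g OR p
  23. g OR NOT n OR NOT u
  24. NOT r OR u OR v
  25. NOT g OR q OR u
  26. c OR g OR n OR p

p: False, n: True, g: True, c: False, r: True, u: True, v: False, q: False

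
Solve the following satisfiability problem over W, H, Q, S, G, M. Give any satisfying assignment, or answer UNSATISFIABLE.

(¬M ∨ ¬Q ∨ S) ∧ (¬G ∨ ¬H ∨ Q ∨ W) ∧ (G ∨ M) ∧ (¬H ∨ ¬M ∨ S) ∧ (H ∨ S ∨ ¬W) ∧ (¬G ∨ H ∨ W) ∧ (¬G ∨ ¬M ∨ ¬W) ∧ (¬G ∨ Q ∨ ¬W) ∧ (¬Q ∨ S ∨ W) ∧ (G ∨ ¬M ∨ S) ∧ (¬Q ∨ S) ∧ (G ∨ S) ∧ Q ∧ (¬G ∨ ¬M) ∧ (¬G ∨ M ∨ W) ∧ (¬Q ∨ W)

W: True; H: False; Q: True; S: True; G: True; M: False

Unit clause (Q) forces Q = True.
In (¬Q ∨ W) only W is left, so W = True.
In (¬Q ∨ S) only S is left, so S = True.
Set H = False.
Set G = True.
  then (¬G ∨ ¬M ∨ ¬W) forces M = False.
All clauses satisfied.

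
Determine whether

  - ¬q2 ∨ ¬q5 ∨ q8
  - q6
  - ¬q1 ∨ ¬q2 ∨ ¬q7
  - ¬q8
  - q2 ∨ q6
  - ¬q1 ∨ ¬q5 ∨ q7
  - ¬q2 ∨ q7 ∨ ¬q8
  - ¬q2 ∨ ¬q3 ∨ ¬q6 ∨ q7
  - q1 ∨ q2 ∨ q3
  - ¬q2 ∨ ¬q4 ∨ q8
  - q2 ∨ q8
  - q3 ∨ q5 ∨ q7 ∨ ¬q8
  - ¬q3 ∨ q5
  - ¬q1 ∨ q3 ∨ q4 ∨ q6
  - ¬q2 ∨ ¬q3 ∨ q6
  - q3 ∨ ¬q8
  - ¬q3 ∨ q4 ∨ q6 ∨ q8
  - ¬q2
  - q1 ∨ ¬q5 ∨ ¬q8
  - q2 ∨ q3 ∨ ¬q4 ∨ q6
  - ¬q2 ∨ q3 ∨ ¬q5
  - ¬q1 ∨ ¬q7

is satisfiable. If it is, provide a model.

Case q2 = True:
  Clause (¬q2) is falsified — contradiction.
Case q2 = False:
  (q6) forces q6 = True.
  (¬q8) forces q8 = False.
  Clause (q2 ∨ q8) is falsified — contradiction.
Both cases fail, so the formula is unsatisfiable.

UNSATISFIABLE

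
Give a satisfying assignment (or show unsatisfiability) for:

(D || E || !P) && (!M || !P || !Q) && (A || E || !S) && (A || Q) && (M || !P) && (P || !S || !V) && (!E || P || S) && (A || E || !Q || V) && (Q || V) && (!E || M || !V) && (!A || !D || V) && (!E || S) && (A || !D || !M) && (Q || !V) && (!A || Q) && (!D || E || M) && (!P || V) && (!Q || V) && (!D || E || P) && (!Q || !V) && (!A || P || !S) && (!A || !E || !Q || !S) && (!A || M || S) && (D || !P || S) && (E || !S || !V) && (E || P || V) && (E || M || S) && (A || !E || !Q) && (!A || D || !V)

Case Q = True:
  (!Q || V) forces V = True.
  Clause (!Q || !V) is falsified — contradiction.
Case Q = False:
  (A || Q) forces A = True.
  Clause (!A || Q) is falsified — contradiction.
Both cases fail, so the formula is unsatisfiable.

No satisfying assignment exists.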